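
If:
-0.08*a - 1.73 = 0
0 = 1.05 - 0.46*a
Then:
No Solution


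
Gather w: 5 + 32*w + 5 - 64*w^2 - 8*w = -64*w^2 + 24*w + 10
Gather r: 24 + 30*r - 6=30*r + 18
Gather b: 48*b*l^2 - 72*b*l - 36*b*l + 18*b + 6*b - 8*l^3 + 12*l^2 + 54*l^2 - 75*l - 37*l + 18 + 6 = b*(48*l^2 - 108*l + 24) - 8*l^3 + 66*l^2 - 112*l + 24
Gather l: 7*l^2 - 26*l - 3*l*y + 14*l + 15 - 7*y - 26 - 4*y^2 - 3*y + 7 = 7*l^2 + l*(-3*y - 12) - 4*y^2 - 10*y - 4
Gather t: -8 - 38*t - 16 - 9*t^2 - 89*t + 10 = -9*t^2 - 127*t - 14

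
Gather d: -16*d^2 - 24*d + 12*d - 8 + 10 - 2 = -16*d^2 - 12*d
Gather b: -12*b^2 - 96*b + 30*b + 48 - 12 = -12*b^2 - 66*b + 36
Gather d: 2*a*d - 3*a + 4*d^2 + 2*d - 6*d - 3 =-3*a + 4*d^2 + d*(2*a - 4) - 3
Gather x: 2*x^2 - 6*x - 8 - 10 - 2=2*x^2 - 6*x - 20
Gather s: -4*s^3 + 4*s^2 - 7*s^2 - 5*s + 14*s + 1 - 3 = -4*s^3 - 3*s^2 + 9*s - 2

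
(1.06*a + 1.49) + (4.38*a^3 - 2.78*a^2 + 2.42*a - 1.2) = 4.38*a^3 - 2.78*a^2 + 3.48*a + 0.29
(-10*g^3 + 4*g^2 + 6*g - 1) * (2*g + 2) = -20*g^4 - 12*g^3 + 20*g^2 + 10*g - 2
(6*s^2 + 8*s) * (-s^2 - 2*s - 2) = -6*s^4 - 20*s^3 - 28*s^2 - 16*s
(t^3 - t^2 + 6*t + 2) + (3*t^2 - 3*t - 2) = t^3 + 2*t^2 + 3*t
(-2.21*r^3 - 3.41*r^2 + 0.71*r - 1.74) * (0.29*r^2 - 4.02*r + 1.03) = -0.6409*r^5 + 7.8953*r^4 + 11.6378*r^3 - 6.8711*r^2 + 7.7261*r - 1.7922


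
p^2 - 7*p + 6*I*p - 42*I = (p - 7)*(p + 6*I)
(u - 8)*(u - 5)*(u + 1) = u^3 - 12*u^2 + 27*u + 40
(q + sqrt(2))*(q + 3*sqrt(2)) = q^2 + 4*sqrt(2)*q + 6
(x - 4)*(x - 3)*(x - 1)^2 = x^4 - 9*x^3 + 27*x^2 - 31*x + 12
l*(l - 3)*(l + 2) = l^3 - l^2 - 6*l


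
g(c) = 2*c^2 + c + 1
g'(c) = 4*c + 1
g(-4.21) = 32.24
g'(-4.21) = -15.84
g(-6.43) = 77.26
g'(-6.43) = -24.72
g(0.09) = 1.11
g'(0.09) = 1.36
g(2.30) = 13.88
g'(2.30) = 10.20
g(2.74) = 18.76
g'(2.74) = 11.96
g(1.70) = 8.48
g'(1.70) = 7.80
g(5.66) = 70.73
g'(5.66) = 23.64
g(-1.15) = 2.50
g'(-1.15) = -3.60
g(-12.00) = 277.00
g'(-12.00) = -47.00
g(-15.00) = 436.00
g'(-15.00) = -59.00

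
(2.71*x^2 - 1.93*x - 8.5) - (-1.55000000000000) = 2.71*x^2 - 1.93*x - 6.95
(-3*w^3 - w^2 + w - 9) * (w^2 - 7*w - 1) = -3*w^5 + 20*w^4 + 11*w^3 - 15*w^2 + 62*w + 9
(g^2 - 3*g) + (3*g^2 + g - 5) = 4*g^2 - 2*g - 5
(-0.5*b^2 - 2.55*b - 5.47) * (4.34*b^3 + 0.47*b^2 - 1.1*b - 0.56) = -2.17*b^5 - 11.302*b^4 - 24.3883*b^3 + 0.5141*b^2 + 7.445*b + 3.0632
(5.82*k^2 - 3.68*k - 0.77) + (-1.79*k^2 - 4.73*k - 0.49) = 4.03*k^2 - 8.41*k - 1.26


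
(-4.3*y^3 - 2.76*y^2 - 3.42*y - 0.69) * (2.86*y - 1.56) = -12.298*y^4 - 1.1856*y^3 - 5.4756*y^2 + 3.3618*y + 1.0764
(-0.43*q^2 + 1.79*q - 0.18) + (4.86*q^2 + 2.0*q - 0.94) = 4.43*q^2 + 3.79*q - 1.12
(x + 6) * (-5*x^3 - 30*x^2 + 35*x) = -5*x^4 - 60*x^3 - 145*x^2 + 210*x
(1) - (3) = -2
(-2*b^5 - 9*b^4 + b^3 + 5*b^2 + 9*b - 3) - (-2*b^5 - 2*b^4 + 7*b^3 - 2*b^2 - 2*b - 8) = -7*b^4 - 6*b^3 + 7*b^2 + 11*b + 5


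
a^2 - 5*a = a*(a - 5)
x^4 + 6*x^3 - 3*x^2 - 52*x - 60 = (x - 3)*(x + 2)^2*(x + 5)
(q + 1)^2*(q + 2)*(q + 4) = q^4 + 8*q^3 + 21*q^2 + 22*q + 8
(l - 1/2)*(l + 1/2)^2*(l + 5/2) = l^4 + 3*l^3 + l^2 - 3*l/4 - 5/16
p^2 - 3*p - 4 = (p - 4)*(p + 1)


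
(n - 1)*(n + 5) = n^2 + 4*n - 5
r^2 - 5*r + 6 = (r - 3)*(r - 2)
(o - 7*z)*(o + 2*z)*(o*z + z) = o^3*z - 5*o^2*z^2 + o^2*z - 14*o*z^3 - 5*o*z^2 - 14*z^3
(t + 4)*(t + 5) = t^2 + 9*t + 20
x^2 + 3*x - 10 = (x - 2)*(x + 5)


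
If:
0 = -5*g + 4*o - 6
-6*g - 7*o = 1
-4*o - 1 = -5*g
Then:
No Solution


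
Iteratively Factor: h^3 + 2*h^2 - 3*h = (h + 3)*(h^2 - h) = h*(h + 3)*(h - 1)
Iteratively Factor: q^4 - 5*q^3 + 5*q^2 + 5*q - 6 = (q - 1)*(q^3 - 4*q^2 + q + 6) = (q - 2)*(q - 1)*(q^2 - 2*q - 3) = (q - 3)*(q - 2)*(q - 1)*(q + 1)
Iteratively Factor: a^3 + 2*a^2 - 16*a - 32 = (a - 4)*(a^2 + 6*a + 8) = (a - 4)*(a + 2)*(a + 4)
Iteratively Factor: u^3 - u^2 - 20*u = (u - 5)*(u^2 + 4*u) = (u - 5)*(u + 4)*(u)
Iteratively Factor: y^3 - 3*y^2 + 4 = (y - 2)*(y^2 - y - 2) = (y - 2)^2*(y + 1)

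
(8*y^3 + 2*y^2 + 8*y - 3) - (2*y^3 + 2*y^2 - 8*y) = 6*y^3 + 16*y - 3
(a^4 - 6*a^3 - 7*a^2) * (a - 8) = a^5 - 14*a^4 + 41*a^3 + 56*a^2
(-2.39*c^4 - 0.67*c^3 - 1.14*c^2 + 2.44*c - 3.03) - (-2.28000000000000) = -2.39*c^4 - 0.67*c^3 - 1.14*c^2 + 2.44*c - 0.75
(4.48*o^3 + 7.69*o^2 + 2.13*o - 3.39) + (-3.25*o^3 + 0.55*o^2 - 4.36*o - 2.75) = 1.23*o^3 + 8.24*o^2 - 2.23*o - 6.14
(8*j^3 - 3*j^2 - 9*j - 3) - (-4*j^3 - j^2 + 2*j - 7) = 12*j^3 - 2*j^2 - 11*j + 4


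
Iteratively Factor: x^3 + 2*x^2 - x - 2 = (x + 1)*(x^2 + x - 2) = (x - 1)*(x + 1)*(x + 2)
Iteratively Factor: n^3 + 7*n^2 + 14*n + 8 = (n + 4)*(n^2 + 3*n + 2) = (n + 2)*(n + 4)*(n + 1)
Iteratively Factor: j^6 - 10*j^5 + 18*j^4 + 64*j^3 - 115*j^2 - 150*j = (j + 1)*(j^5 - 11*j^4 + 29*j^3 + 35*j^2 - 150*j) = (j - 5)*(j + 1)*(j^4 - 6*j^3 - j^2 + 30*j) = (j - 5)^2*(j + 1)*(j^3 - j^2 - 6*j) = (j - 5)^2*(j + 1)*(j + 2)*(j^2 - 3*j) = (j - 5)^2*(j - 3)*(j + 1)*(j + 2)*(j)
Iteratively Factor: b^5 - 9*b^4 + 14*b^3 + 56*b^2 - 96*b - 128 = (b + 1)*(b^4 - 10*b^3 + 24*b^2 + 32*b - 128) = (b + 1)*(b + 2)*(b^3 - 12*b^2 + 48*b - 64) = (b - 4)*(b + 1)*(b + 2)*(b^2 - 8*b + 16) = (b - 4)^2*(b + 1)*(b + 2)*(b - 4)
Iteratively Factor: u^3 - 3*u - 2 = (u + 1)*(u^2 - u - 2) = (u + 1)^2*(u - 2)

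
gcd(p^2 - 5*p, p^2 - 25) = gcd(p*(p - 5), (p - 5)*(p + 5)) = p - 5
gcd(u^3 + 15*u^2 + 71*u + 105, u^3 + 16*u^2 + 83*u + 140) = u^2 + 12*u + 35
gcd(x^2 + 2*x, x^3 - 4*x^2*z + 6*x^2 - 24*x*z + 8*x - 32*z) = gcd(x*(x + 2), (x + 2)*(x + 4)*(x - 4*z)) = x + 2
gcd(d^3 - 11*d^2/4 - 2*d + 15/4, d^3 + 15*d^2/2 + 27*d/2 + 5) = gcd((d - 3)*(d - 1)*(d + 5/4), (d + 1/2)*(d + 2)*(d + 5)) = 1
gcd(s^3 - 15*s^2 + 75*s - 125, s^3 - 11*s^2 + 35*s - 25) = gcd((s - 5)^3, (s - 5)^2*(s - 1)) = s^2 - 10*s + 25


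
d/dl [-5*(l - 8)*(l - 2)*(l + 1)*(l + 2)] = -20*l^3 + 105*l^2 + 120*l - 140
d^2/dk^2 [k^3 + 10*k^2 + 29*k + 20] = 6*k + 20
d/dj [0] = 0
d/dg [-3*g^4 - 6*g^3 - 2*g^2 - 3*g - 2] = -12*g^3 - 18*g^2 - 4*g - 3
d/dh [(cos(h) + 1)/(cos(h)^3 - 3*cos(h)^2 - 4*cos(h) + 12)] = 2*(cos(h)^3 - 3*cos(h) - 8)*sin(h)/((cos(h) - 3)^2*(cos(h) - 2)^2*(cos(h) + 2)^2)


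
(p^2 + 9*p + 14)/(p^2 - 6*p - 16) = (p + 7)/(p - 8)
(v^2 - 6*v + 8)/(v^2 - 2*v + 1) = (v^2 - 6*v + 8)/(v^2 - 2*v + 1)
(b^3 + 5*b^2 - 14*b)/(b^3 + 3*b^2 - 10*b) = (b + 7)/(b + 5)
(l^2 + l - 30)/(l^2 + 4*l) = (l^2 + l - 30)/(l*(l + 4))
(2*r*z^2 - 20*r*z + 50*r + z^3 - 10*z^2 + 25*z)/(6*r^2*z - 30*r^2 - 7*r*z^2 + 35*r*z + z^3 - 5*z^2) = (2*r*z - 10*r + z^2 - 5*z)/(6*r^2 - 7*r*z + z^2)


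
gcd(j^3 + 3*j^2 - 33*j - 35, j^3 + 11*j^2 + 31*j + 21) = j^2 + 8*j + 7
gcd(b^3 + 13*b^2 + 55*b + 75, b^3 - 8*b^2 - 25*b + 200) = b + 5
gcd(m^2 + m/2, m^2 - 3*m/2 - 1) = m + 1/2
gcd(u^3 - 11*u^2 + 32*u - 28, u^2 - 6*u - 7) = u - 7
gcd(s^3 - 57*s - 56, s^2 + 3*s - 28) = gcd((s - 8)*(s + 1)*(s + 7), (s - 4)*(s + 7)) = s + 7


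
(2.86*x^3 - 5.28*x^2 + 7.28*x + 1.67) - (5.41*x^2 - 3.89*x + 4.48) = 2.86*x^3 - 10.69*x^2 + 11.17*x - 2.81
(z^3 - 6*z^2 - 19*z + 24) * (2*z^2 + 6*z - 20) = 2*z^5 - 6*z^4 - 94*z^3 + 54*z^2 + 524*z - 480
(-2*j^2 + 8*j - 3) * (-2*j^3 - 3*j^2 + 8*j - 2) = 4*j^5 - 10*j^4 - 34*j^3 + 77*j^2 - 40*j + 6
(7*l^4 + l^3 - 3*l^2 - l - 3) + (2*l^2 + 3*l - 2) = 7*l^4 + l^3 - l^2 + 2*l - 5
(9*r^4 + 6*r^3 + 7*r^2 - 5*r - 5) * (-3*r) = -27*r^5 - 18*r^4 - 21*r^3 + 15*r^2 + 15*r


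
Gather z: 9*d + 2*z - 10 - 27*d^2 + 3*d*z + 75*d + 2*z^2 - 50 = -27*d^2 + 84*d + 2*z^2 + z*(3*d + 2) - 60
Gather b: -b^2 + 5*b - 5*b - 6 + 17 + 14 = 25 - b^2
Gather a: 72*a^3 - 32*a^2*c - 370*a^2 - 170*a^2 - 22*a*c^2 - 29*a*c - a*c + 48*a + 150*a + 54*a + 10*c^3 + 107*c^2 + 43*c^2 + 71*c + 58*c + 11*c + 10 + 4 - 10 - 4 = 72*a^3 + a^2*(-32*c - 540) + a*(-22*c^2 - 30*c + 252) + 10*c^3 + 150*c^2 + 140*c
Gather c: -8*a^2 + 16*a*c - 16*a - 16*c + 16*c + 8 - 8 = -8*a^2 + 16*a*c - 16*a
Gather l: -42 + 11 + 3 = -28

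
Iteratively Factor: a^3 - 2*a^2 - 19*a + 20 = (a - 5)*(a^2 + 3*a - 4) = (a - 5)*(a - 1)*(a + 4)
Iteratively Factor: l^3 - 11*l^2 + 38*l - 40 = (l - 5)*(l^2 - 6*l + 8) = (l - 5)*(l - 2)*(l - 4)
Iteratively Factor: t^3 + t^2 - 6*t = (t + 3)*(t^2 - 2*t) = (t - 2)*(t + 3)*(t)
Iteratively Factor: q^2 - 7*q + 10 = (q - 5)*(q - 2)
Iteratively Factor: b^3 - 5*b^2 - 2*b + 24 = (b + 2)*(b^2 - 7*b + 12) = (b - 3)*(b + 2)*(b - 4)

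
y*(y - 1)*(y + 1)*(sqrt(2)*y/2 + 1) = sqrt(2)*y^4/2 + y^3 - sqrt(2)*y^2/2 - y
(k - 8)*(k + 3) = k^2 - 5*k - 24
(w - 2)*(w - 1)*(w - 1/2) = w^3 - 7*w^2/2 + 7*w/2 - 1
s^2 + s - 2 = (s - 1)*(s + 2)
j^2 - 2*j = j*(j - 2)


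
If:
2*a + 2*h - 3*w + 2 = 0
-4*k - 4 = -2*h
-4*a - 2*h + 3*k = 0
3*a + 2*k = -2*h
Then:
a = -20/21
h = 34/21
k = -4/21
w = 10/9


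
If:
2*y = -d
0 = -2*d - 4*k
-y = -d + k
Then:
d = 0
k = 0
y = 0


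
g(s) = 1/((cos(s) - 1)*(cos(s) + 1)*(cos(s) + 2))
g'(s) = sin(s)/((cos(s) - 1)*(cos(s) + 1)*(cos(s) + 2)^2) + sin(s)/((cos(s) - 1)*(cos(s) + 1)^2*(cos(s) + 2)) + sin(s)/((cos(s) - 1)^2*(cos(s) + 1)*(cos(s) + 2)) = (-3 + 4*cos(s)/sin(s)^2 + 2/sin(s)^2)/((cos(s) + 2)^2*sin(s))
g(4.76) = -0.49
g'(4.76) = 0.19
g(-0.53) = -1.37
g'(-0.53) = -4.42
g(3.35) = -22.87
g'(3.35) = 220.87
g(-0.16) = -13.19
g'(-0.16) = -162.75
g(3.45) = -10.36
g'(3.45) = 68.07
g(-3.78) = -2.35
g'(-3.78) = -7.51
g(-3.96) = -1.43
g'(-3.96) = -3.46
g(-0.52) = -1.41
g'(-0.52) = -4.69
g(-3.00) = -49.72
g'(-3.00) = 704.49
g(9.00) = -5.41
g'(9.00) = -25.96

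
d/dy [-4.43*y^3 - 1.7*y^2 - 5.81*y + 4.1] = -13.29*y^2 - 3.4*y - 5.81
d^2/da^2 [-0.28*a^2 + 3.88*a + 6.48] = -0.560000000000000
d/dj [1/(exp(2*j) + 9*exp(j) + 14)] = (-2*exp(j) - 9)*exp(j)/(exp(2*j) + 9*exp(j) + 14)^2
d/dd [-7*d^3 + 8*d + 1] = 8 - 21*d^2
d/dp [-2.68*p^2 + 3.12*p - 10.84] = 3.12 - 5.36*p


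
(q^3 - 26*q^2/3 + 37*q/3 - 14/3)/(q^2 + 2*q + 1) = (3*q^3 - 26*q^2 + 37*q - 14)/(3*(q^2 + 2*q + 1))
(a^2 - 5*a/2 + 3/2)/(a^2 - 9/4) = 2*(a - 1)/(2*a + 3)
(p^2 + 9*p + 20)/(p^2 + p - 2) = (p^2 + 9*p + 20)/(p^2 + p - 2)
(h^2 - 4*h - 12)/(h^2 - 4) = (h - 6)/(h - 2)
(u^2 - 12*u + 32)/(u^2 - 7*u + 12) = (u - 8)/(u - 3)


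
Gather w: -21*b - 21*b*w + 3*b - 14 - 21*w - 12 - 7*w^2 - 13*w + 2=-18*b - 7*w^2 + w*(-21*b - 34) - 24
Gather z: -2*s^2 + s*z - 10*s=-2*s^2 + s*z - 10*s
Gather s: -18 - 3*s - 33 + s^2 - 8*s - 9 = s^2 - 11*s - 60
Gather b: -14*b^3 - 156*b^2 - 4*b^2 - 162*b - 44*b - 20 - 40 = -14*b^3 - 160*b^2 - 206*b - 60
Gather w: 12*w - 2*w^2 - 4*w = -2*w^2 + 8*w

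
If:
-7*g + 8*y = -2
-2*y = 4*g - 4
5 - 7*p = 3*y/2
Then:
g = 18/23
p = 100/161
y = 10/23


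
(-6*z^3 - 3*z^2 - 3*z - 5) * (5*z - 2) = -30*z^4 - 3*z^3 - 9*z^2 - 19*z + 10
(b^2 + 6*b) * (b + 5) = b^3 + 11*b^2 + 30*b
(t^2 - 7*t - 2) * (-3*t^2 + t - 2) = -3*t^4 + 22*t^3 - 3*t^2 + 12*t + 4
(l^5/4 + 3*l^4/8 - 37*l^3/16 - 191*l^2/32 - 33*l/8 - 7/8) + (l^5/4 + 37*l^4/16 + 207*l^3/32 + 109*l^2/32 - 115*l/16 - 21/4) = l^5/2 + 43*l^4/16 + 133*l^3/32 - 41*l^2/16 - 181*l/16 - 49/8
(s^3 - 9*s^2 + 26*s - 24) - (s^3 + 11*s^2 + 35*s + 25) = -20*s^2 - 9*s - 49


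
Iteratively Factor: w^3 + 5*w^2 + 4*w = (w + 4)*(w^2 + w) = (w + 1)*(w + 4)*(w)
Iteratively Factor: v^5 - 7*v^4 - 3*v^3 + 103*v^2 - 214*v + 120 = (v - 1)*(v^4 - 6*v^3 - 9*v^2 + 94*v - 120) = (v - 1)*(v + 4)*(v^3 - 10*v^2 + 31*v - 30) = (v - 5)*(v - 1)*(v + 4)*(v^2 - 5*v + 6) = (v - 5)*(v - 2)*(v - 1)*(v + 4)*(v - 3)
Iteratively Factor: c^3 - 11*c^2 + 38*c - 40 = (c - 4)*(c^2 - 7*c + 10) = (c - 5)*(c - 4)*(c - 2)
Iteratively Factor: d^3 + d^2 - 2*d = (d)*(d^2 + d - 2) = d*(d - 1)*(d + 2)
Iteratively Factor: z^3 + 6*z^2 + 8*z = (z)*(z^2 + 6*z + 8) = z*(z + 2)*(z + 4)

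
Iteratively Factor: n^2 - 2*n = (n)*(n - 2)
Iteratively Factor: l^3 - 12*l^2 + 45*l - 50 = (l - 5)*(l^2 - 7*l + 10) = (l - 5)*(l - 2)*(l - 5)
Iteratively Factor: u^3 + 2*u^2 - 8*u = (u + 4)*(u^2 - 2*u) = u*(u + 4)*(u - 2)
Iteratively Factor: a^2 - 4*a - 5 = (a - 5)*(a + 1)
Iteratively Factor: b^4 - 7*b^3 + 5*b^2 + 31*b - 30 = (b + 2)*(b^3 - 9*b^2 + 23*b - 15) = (b - 5)*(b + 2)*(b^2 - 4*b + 3) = (b - 5)*(b - 3)*(b + 2)*(b - 1)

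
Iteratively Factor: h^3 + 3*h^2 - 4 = (h - 1)*(h^2 + 4*h + 4) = (h - 1)*(h + 2)*(h + 2)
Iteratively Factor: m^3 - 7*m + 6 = (m - 2)*(m^2 + 2*m - 3) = (m - 2)*(m - 1)*(m + 3)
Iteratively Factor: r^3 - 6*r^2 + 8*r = (r - 4)*(r^2 - 2*r) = r*(r - 4)*(r - 2)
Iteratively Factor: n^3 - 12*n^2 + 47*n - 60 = (n - 5)*(n^2 - 7*n + 12) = (n - 5)*(n - 4)*(n - 3)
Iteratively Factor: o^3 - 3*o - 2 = (o + 1)*(o^2 - o - 2) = (o - 2)*(o + 1)*(o + 1)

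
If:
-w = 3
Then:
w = -3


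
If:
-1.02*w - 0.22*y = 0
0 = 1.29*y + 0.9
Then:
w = 0.15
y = -0.70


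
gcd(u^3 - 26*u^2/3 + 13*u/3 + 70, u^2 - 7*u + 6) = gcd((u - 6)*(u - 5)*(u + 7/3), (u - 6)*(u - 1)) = u - 6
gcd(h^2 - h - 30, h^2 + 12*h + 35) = h + 5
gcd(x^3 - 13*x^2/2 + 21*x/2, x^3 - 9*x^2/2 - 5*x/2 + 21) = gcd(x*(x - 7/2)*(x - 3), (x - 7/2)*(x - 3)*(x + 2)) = x^2 - 13*x/2 + 21/2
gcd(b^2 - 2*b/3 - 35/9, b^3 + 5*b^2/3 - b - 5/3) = b + 5/3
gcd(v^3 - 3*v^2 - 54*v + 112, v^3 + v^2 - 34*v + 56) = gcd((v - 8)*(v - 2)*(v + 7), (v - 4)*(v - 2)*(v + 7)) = v^2 + 5*v - 14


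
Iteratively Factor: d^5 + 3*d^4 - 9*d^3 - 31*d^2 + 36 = (d - 3)*(d^4 + 6*d^3 + 9*d^2 - 4*d - 12) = (d - 3)*(d - 1)*(d^3 + 7*d^2 + 16*d + 12) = (d - 3)*(d - 1)*(d + 2)*(d^2 + 5*d + 6) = (d - 3)*(d - 1)*(d + 2)^2*(d + 3)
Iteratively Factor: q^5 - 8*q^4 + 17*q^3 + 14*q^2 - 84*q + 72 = (q - 2)*(q^4 - 6*q^3 + 5*q^2 + 24*q - 36) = (q - 2)*(q + 2)*(q^3 - 8*q^2 + 21*q - 18) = (q - 3)*(q - 2)*(q + 2)*(q^2 - 5*q + 6) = (q - 3)*(q - 2)^2*(q + 2)*(q - 3)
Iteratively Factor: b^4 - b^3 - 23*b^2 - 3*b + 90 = (b - 2)*(b^3 + b^2 - 21*b - 45) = (b - 2)*(b + 3)*(b^2 - 2*b - 15) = (b - 2)*(b + 3)^2*(b - 5)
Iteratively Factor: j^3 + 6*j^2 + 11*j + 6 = (j + 3)*(j^2 + 3*j + 2) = (j + 1)*(j + 3)*(j + 2)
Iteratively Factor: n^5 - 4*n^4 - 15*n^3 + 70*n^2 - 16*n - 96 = (n - 3)*(n^4 - n^3 - 18*n^2 + 16*n + 32) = (n - 3)*(n + 4)*(n^3 - 5*n^2 + 2*n + 8) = (n - 4)*(n - 3)*(n + 4)*(n^2 - n - 2) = (n - 4)*(n - 3)*(n - 2)*(n + 4)*(n + 1)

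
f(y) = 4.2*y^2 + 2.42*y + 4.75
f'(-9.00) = -73.18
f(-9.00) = 323.17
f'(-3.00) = -22.78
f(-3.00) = 35.29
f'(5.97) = 52.57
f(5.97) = 168.89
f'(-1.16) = -7.32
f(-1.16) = 7.59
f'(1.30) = 13.34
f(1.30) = 14.99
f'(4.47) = 39.97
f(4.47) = 99.49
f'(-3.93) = -30.59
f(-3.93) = 60.11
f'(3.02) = 27.79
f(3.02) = 50.36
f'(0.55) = 7.04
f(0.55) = 7.35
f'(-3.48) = -26.81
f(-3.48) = 47.19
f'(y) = 8.4*y + 2.42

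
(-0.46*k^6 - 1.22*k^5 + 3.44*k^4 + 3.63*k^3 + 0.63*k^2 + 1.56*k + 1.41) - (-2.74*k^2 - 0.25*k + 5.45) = -0.46*k^6 - 1.22*k^5 + 3.44*k^4 + 3.63*k^3 + 3.37*k^2 + 1.81*k - 4.04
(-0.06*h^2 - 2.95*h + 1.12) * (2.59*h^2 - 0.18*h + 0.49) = -0.1554*h^4 - 7.6297*h^3 + 3.4024*h^2 - 1.6471*h + 0.5488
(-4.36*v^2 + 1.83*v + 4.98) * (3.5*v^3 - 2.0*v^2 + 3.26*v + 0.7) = -15.26*v^5 + 15.125*v^4 - 0.4436*v^3 - 7.0462*v^2 + 17.5158*v + 3.486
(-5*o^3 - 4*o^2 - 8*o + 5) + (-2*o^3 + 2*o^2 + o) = -7*o^3 - 2*o^2 - 7*o + 5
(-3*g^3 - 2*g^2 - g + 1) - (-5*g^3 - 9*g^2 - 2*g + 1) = 2*g^3 + 7*g^2 + g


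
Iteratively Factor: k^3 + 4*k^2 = (k)*(k^2 + 4*k) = k*(k + 4)*(k)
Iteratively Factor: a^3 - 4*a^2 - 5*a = (a - 5)*(a^2 + a) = (a - 5)*(a + 1)*(a)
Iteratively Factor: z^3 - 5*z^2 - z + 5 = (z - 5)*(z^2 - 1) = (z - 5)*(z + 1)*(z - 1)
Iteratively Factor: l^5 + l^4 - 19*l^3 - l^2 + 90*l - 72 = (l - 2)*(l^4 + 3*l^3 - 13*l^2 - 27*l + 36) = (l - 2)*(l + 4)*(l^3 - l^2 - 9*l + 9) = (l - 2)*(l + 3)*(l + 4)*(l^2 - 4*l + 3) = (l - 3)*(l - 2)*(l + 3)*(l + 4)*(l - 1)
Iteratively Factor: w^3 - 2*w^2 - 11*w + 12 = (w - 4)*(w^2 + 2*w - 3) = (w - 4)*(w + 3)*(w - 1)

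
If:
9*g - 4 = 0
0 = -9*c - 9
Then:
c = -1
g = 4/9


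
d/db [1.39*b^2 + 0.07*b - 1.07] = 2.78*b + 0.07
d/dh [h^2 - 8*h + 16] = 2*h - 8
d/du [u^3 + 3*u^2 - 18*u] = 3*u^2 + 6*u - 18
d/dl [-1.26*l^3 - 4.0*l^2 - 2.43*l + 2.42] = -3.78*l^2 - 8.0*l - 2.43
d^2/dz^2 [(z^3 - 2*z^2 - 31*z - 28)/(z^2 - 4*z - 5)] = -36/(z^3 - 15*z^2 + 75*z - 125)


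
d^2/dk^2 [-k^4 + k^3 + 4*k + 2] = 6*k*(1 - 2*k)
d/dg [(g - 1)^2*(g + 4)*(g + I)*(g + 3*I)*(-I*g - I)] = -6*I*g^5 + g^4*(20 - 15*I) + g^3*(48 + 32*I) + g^2*(-60 + 36*I) + g*(-24 - 38*I) + 16 - 9*I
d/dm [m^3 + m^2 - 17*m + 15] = 3*m^2 + 2*m - 17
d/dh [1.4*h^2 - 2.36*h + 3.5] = 2.8*h - 2.36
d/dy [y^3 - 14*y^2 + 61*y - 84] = 3*y^2 - 28*y + 61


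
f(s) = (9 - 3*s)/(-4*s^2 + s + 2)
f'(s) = (9 - 3*s)*(8*s - 1)/(-4*s^2 + s + 2)^2 - 3/(-4*s^2 + s + 2)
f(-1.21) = -2.49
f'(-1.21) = -4.66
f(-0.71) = -15.32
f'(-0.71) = -136.77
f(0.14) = 4.16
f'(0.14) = -1.21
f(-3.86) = -0.33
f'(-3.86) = -0.12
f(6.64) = 0.07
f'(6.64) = -0.00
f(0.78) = 19.23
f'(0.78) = 282.18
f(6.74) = 0.06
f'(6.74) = -0.00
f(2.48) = -0.08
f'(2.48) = 0.22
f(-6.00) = -0.18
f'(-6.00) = -0.04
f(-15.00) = -0.06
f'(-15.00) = 0.00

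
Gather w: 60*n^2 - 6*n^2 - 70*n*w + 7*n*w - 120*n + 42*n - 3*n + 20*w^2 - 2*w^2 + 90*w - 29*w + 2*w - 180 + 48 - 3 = 54*n^2 - 81*n + 18*w^2 + w*(63 - 63*n) - 135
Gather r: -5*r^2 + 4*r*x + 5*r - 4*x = -5*r^2 + r*(4*x + 5) - 4*x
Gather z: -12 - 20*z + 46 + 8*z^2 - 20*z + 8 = 8*z^2 - 40*z + 42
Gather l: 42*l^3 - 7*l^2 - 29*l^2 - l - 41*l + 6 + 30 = 42*l^3 - 36*l^2 - 42*l + 36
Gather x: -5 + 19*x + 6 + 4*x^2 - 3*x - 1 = 4*x^2 + 16*x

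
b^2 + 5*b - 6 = (b - 1)*(b + 6)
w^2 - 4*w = w*(w - 4)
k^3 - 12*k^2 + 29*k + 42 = (k - 7)*(k - 6)*(k + 1)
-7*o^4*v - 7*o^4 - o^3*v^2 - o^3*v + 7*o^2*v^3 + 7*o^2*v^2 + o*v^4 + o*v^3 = (-o + v)*(o + v)*(7*o + v)*(o*v + o)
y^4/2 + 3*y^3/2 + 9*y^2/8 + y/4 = y*(y/2 + 1)*(y + 1/2)^2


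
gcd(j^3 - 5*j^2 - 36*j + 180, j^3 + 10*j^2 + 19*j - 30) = j + 6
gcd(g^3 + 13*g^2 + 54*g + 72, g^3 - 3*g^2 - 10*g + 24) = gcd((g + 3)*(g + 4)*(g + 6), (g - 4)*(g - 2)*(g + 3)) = g + 3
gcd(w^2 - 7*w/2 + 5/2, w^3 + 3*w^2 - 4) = w - 1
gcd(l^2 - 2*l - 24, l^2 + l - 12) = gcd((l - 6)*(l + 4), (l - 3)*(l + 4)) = l + 4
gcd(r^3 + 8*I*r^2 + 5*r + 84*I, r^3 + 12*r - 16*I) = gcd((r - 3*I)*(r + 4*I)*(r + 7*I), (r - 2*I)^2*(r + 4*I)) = r + 4*I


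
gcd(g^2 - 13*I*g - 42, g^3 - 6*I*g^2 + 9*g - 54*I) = g - 6*I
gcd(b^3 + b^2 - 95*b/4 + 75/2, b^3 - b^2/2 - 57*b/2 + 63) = b + 6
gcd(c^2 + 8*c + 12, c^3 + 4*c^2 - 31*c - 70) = c + 2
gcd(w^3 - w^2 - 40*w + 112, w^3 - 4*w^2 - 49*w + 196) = w^2 + 3*w - 28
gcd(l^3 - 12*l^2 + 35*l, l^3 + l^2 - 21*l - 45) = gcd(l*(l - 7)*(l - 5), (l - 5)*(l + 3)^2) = l - 5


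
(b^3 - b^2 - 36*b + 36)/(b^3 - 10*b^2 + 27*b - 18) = (b + 6)/(b - 3)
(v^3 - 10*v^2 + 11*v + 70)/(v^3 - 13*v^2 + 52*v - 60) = (v^2 - 5*v - 14)/(v^2 - 8*v + 12)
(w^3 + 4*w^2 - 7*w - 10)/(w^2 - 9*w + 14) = (w^2 + 6*w + 5)/(w - 7)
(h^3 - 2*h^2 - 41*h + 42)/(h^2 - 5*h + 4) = (h^2 - h - 42)/(h - 4)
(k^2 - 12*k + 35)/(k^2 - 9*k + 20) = (k - 7)/(k - 4)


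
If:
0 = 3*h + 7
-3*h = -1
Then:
No Solution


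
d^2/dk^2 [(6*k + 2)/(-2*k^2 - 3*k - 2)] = 4*(-(3*k + 1)*(4*k + 3)^2 + (18*k + 11)*(2*k^2 + 3*k + 2))/(2*k^2 + 3*k + 2)^3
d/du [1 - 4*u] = -4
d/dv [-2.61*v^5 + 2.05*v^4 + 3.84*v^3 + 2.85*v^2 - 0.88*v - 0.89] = -13.05*v^4 + 8.2*v^3 + 11.52*v^2 + 5.7*v - 0.88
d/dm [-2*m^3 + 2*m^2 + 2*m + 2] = -6*m^2 + 4*m + 2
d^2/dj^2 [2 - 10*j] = 0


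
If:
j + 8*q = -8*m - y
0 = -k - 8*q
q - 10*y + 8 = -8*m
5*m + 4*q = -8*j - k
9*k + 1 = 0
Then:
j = 3637/47088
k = -1/9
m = -331/2943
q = 1/72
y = 33499/47088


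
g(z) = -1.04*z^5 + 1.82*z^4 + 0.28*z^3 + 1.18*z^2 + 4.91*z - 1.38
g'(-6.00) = -8290.69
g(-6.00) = 10396.92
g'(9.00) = -28715.89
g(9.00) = -49127.43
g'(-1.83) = -99.53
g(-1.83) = 33.63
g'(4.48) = -1407.74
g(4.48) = -1074.21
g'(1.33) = 10.39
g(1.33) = 9.26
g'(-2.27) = -219.35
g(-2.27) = 101.29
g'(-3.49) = -1074.00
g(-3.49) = 792.43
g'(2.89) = -168.27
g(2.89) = -53.28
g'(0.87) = 9.41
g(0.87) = 4.49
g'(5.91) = -4792.88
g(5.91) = -5151.44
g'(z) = -5.2*z^4 + 7.28*z^3 + 0.84*z^2 + 2.36*z + 4.91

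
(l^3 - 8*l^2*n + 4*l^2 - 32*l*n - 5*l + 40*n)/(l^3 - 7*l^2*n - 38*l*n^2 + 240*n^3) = (l^2 + 4*l - 5)/(l^2 + l*n - 30*n^2)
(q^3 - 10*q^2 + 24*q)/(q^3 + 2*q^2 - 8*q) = (q^2 - 10*q + 24)/(q^2 + 2*q - 8)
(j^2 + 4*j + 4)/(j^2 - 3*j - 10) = (j + 2)/(j - 5)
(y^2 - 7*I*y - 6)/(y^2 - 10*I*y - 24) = (y - I)/(y - 4*I)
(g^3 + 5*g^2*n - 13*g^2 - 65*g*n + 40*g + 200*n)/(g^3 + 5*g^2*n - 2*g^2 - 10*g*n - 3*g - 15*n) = (g^2 - 13*g + 40)/(g^2 - 2*g - 3)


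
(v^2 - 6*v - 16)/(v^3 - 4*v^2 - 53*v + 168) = (v + 2)/(v^2 + 4*v - 21)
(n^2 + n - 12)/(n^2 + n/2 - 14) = 2*(n - 3)/(2*n - 7)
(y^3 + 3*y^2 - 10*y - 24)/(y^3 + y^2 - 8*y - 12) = (y + 4)/(y + 2)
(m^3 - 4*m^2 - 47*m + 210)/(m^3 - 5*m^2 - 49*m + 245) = (m - 6)/(m - 7)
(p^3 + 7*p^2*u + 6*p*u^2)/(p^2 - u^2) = p*(p + 6*u)/(p - u)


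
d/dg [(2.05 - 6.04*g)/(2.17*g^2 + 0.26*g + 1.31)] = (13.1068*g^2 - 8.897*g - 8.4454)/(4.7089*g^4 + 1.1284*g^3 + 5.753*g^2 + 0.6812*g + 1.7161)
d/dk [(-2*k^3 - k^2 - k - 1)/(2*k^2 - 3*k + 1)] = (-4*k^4 + 12*k^3 - k^2 + 2*k - 4)/(4*k^4 - 12*k^3 + 13*k^2 - 6*k + 1)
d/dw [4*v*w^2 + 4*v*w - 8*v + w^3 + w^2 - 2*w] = 8*v*w + 4*v + 3*w^2 + 2*w - 2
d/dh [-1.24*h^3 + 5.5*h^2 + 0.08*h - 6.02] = -3.72*h^2 + 11.0*h + 0.08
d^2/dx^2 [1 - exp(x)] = -exp(x)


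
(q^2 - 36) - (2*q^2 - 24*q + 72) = -q^2 + 24*q - 108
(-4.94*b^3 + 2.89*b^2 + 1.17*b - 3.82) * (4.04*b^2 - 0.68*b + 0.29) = -19.9576*b^5 + 15.0348*b^4 + 1.329*b^3 - 15.3903*b^2 + 2.9369*b - 1.1078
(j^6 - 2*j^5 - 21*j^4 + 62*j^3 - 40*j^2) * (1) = j^6 - 2*j^5 - 21*j^4 + 62*j^3 - 40*j^2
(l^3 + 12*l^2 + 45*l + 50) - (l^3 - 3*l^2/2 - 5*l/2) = 27*l^2/2 + 95*l/2 + 50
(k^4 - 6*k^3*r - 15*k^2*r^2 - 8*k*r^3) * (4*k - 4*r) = 4*k^5 - 28*k^4*r - 36*k^3*r^2 + 28*k^2*r^3 + 32*k*r^4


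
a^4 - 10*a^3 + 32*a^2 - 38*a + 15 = (a - 5)*(a - 3)*(a - 1)^2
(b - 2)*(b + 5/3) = b^2 - b/3 - 10/3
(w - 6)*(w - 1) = w^2 - 7*w + 6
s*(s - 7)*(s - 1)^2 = s^4 - 9*s^3 + 15*s^2 - 7*s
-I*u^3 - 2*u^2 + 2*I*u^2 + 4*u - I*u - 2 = (u - 1)*(u - 2*I)*(-I*u + I)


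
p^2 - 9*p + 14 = (p - 7)*(p - 2)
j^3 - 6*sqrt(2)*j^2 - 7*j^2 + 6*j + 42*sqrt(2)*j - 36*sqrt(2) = (j - 6)*(j - 1)*(j - 6*sqrt(2))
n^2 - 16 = (n - 4)*(n + 4)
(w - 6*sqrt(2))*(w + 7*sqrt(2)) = w^2 + sqrt(2)*w - 84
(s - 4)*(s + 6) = s^2 + 2*s - 24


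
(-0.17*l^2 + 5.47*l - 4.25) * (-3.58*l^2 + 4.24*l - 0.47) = 0.6086*l^4 - 20.3034*l^3 + 38.4877*l^2 - 20.5909*l + 1.9975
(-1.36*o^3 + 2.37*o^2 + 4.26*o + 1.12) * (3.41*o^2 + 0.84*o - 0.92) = -4.6376*o^5 + 6.9393*o^4 + 17.7686*o^3 + 5.2172*o^2 - 2.9784*o - 1.0304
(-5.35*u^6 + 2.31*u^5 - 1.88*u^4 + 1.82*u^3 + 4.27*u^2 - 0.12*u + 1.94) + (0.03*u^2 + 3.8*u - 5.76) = -5.35*u^6 + 2.31*u^5 - 1.88*u^4 + 1.82*u^3 + 4.3*u^2 + 3.68*u - 3.82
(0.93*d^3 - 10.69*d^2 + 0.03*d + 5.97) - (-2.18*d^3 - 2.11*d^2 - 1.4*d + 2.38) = 3.11*d^3 - 8.58*d^2 + 1.43*d + 3.59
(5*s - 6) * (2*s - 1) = 10*s^2 - 17*s + 6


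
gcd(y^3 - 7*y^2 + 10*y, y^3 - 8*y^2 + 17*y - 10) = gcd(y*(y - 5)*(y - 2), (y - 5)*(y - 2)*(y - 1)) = y^2 - 7*y + 10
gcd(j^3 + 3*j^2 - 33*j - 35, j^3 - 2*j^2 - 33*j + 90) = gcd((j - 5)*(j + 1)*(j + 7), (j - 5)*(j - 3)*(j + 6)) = j - 5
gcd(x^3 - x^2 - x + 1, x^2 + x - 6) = 1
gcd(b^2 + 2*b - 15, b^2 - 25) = b + 5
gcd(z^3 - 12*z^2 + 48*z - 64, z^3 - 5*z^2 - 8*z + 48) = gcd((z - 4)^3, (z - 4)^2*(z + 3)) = z^2 - 8*z + 16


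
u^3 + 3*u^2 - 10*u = u*(u - 2)*(u + 5)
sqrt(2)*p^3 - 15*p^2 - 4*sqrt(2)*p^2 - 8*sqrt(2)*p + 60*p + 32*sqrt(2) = (p - 4)*(p - 8*sqrt(2))*(sqrt(2)*p + 1)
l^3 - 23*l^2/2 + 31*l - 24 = (l - 8)*(l - 2)*(l - 3/2)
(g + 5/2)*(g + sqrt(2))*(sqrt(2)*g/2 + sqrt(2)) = sqrt(2)*g^3/2 + g^2 + 9*sqrt(2)*g^2/4 + 5*sqrt(2)*g/2 + 9*g/2 + 5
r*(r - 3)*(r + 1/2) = r^3 - 5*r^2/2 - 3*r/2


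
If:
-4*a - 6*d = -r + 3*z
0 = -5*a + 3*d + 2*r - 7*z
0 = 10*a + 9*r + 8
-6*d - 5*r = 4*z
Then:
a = -107/226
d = 77/678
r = -41/113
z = 32/113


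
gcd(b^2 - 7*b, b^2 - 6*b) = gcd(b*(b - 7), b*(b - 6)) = b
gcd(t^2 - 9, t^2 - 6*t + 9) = t - 3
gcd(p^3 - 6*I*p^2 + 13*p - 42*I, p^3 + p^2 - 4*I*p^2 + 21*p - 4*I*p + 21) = p^2 - 4*I*p + 21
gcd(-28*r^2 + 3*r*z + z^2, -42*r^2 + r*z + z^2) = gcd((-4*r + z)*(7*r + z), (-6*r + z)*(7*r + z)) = 7*r + z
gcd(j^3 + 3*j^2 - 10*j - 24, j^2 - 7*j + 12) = j - 3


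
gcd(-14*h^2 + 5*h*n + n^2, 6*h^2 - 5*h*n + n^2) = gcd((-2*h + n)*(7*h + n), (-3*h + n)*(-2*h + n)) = 2*h - n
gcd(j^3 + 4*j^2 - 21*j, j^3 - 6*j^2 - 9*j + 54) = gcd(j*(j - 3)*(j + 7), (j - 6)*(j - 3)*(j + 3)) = j - 3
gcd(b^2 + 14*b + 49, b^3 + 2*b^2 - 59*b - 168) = b + 7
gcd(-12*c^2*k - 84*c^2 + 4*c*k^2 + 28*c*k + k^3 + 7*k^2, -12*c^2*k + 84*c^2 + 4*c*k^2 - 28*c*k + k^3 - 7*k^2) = 12*c^2 - 4*c*k - k^2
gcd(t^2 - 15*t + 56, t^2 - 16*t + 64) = t - 8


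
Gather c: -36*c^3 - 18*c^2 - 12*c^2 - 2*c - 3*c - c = -36*c^3 - 30*c^2 - 6*c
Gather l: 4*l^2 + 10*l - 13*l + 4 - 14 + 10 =4*l^2 - 3*l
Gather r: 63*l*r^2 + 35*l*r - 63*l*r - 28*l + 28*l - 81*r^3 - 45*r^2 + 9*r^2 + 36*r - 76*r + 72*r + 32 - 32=-81*r^3 + r^2*(63*l - 36) + r*(32 - 28*l)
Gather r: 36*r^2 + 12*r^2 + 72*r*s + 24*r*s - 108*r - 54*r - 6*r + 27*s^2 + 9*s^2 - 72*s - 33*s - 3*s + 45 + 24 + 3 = 48*r^2 + r*(96*s - 168) + 36*s^2 - 108*s + 72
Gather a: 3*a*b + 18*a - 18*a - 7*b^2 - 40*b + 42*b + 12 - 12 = 3*a*b - 7*b^2 + 2*b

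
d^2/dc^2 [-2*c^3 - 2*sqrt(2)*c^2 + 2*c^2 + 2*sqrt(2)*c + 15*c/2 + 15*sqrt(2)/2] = -12*c - 4*sqrt(2) + 4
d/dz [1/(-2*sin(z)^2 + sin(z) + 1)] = (4*sin(z) - 1)*cos(z)/(sin(z) + cos(2*z))^2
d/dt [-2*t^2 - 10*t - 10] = -4*t - 10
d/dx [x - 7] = 1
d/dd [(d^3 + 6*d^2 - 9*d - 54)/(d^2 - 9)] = 1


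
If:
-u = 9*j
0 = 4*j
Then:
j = 0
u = 0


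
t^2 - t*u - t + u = (t - 1)*(t - u)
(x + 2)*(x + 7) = x^2 + 9*x + 14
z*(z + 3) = z^2 + 3*z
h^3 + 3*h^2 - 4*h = h*(h - 1)*(h + 4)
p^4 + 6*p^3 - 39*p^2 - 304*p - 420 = (p - 7)*(p + 2)*(p + 5)*(p + 6)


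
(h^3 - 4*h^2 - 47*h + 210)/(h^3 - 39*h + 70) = (h - 6)/(h - 2)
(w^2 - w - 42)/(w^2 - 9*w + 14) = (w + 6)/(w - 2)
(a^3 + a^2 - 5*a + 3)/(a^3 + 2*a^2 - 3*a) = (a - 1)/a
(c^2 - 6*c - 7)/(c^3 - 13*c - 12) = (c - 7)/(c^2 - c - 12)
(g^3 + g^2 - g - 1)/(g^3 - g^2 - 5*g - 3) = (g - 1)/(g - 3)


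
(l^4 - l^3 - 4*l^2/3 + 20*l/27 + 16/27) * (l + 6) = l^5 + 5*l^4 - 22*l^3/3 - 196*l^2/27 + 136*l/27 + 32/9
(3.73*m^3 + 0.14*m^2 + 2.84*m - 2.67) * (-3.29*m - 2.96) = -12.2717*m^4 - 11.5014*m^3 - 9.758*m^2 + 0.3779*m + 7.9032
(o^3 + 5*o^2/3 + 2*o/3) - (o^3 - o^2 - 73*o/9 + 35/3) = 8*o^2/3 + 79*o/9 - 35/3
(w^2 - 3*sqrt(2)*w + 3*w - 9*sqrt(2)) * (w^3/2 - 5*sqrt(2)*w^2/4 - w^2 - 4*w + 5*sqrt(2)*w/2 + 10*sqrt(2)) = w^5/2 - 11*sqrt(2)*w^4/4 + w^4/2 - 11*sqrt(2)*w^3/4 + w^3/2 - 9*w^2/2 + 77*sqrt(2)*w^2/2 - 105*w + 66*sqrt(2)*w - 180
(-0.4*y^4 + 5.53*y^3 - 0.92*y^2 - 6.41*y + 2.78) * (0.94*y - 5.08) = -0.376*y^5 + 7.2302*y^4 - 28.9572*y^3 - 1.3518*y^2 + 35.176*y - 14.1224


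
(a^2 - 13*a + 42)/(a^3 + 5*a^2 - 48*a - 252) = (a - 6)/(a^2 + 12*a + 36)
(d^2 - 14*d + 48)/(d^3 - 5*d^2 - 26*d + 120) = (d - 8)/(d^2 + d - 20)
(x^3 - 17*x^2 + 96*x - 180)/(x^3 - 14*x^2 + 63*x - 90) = (x - 6)/(x - 3)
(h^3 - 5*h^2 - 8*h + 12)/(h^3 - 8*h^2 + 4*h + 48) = (h - 1)/(h - 4)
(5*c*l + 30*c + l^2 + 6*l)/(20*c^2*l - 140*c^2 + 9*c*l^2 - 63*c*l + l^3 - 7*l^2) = (l + 6)/(4*c*l - 28*c + l^2 - 7*l)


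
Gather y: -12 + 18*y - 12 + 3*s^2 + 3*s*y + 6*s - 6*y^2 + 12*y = 3*s^2 + 6*s - 6*y^2 + y*(3*s + 30) - 24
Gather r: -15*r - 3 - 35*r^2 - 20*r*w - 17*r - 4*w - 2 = -35*r^2 + r*(-20*w - 32) - 4*w - 5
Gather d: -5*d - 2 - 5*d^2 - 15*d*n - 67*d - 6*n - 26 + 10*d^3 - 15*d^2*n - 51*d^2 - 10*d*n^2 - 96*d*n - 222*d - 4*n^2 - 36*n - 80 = 10*d^3 + d^2*(-15*n - 56) + d*(-10*n^2 - 111*n - 294) - 4*n^2 - 42*n - 108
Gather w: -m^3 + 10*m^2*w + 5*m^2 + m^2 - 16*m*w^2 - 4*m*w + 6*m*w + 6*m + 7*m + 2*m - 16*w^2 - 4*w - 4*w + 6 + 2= -m^3 + 6*m^2 + 15*m + w^2*(-16*m - 16) + w*(10*m^2 + 2*m - 8) + 8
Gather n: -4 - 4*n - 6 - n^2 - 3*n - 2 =-n^2 - 7*n - 12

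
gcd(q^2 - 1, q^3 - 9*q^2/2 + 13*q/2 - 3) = q - 1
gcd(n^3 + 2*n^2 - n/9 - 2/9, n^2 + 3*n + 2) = n + 2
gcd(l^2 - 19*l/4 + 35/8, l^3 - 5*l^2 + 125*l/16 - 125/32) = l - 5/4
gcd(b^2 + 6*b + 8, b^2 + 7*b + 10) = b + 2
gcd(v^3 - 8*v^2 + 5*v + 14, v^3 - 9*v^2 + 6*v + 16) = v^2 - v - 2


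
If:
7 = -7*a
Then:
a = -1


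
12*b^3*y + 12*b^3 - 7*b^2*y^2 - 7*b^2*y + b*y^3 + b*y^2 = (-4*b + y)*(-3*b + y)*(b*y + b)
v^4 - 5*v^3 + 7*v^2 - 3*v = v*(v - 3)*(v - 1)^2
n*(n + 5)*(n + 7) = n^3 + 12*n^2 + 35*n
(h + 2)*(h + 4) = h^2 + 6*h + 8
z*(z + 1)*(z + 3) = z^3 + 4*z^2 + 3*z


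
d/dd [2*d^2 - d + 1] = 4*d - 1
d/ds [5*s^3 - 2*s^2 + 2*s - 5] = 15*s^2 - 4*s + 2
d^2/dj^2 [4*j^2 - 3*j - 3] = 8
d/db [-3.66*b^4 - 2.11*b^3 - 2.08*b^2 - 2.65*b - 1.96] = -14.64*b^3 - 6.33*b^2 - 4.16*b - 2.65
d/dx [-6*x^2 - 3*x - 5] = -12*x - 3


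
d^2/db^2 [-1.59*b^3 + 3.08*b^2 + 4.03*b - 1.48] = 6.16 - 9.54*b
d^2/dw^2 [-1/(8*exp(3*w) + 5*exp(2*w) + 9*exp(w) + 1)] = (-2*(24*exp(2*w) + 10*exp(w) + 9)^2*exp(w) + (72*exp(2*w) + 20*exp(w) + 9)*(8*exp(3*w) + 5*exp(2*w) + 9*exp(w) + 1))*exp(w)/(8*exp(3*w) + 5*exp(2*w) + 9*exp(w) + 1)^3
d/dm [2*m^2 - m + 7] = 4*m - 1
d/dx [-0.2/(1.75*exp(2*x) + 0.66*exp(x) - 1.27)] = (0.7*exp(x) + 0.132)*exp(x)/(1.75*exp(2*x) + 0.66*exp(x) - 1.27)^2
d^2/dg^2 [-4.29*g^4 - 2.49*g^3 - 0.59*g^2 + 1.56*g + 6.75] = -51.48*g^2 - 14.94*g - 1.18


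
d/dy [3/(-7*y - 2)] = 21/(7*y + 2)^2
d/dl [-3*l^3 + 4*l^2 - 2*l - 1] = -9*l^2 + 8*l - 2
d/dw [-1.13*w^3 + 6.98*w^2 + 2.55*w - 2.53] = -3.39*w^2 + 13.96*w + 2.55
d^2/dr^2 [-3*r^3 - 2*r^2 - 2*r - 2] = -18*r - 4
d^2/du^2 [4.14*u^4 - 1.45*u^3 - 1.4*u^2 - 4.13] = 49.68*u^2 - 8.7*u - 2.8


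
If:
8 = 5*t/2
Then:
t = 16/5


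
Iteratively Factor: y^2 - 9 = (y + 3)*(y - 3)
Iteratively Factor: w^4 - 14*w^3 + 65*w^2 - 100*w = (w - 5)*(w^3 - 9*w^2 + 20*w) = w*(w - 5)*(w^2 - 9*w + 20) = w*(w - 5)^2*(w - 4)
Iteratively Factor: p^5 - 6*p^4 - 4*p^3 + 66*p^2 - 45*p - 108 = (p - 4)*(p^4 - 2*p^3 - 12*p^2 + 18*p + 27) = (p - 4)*(p - 3)*(p^3 + p^2 - 9*p - 9) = (p - 4)*(p - 3)^2*(p^2 + 4*p + 3) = (p - 4)*(p - 3)^2*(p + 3)*(p + 1)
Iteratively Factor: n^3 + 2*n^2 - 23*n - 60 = (n + 4)*(n^2 - 2*n - 15) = (n - 5)*(n + 4)*(n + 3)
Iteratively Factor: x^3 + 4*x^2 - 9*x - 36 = (x + 4)*(x^2 - 9) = (x + 3)*(x + 4)*(x - 3)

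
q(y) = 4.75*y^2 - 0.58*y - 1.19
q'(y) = 9.5*y - 0.58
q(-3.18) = 48.69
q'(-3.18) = -30.79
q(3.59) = 57.95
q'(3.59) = 33.52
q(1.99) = 16.47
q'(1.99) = 18.32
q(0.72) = 0.85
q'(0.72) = 6.26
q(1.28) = 5.85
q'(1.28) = 11.58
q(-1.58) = 11.58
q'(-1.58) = -15.59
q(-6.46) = 200.78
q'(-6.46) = -61.95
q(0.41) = -0.63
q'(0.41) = 3.32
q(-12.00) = 689.77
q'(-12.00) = -114.58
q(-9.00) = 388.78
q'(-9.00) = -86.08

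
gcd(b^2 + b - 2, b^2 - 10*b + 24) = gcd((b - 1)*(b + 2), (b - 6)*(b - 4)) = 1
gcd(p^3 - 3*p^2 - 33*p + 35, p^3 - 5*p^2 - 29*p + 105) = p^2 - 2*p - 35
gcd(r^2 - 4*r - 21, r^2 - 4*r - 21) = r^2 - 4*r - 21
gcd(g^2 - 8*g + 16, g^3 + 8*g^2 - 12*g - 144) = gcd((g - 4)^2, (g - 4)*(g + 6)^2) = g - 4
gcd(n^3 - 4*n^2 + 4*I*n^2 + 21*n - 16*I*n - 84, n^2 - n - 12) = n - 4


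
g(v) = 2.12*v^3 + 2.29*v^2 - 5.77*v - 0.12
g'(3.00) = 65.21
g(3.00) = 60.42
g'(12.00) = 965.03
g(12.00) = 3923.76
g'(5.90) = 242.64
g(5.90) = 480.96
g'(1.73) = 21.19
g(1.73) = 7.73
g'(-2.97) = 36.73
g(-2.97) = -18.32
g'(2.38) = 41.16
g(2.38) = 27.70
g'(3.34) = 80.48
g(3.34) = 85.15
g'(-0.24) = -6.50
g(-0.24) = 1.37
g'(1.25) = 9.89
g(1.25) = 0.39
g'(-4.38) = 96.18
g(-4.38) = -109.05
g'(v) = 6.36*v^2 + 4.58*v - 5.77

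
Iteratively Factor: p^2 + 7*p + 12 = (p + 4)*(p + 3)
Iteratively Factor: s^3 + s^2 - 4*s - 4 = (s - 2)*(s^2 + 3*s + 2) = (s - 2)*(s + 2)*(s + 1)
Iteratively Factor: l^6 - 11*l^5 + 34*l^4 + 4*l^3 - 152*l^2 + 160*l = (l - 2)*(l^5 - 9*l^4 + 16*l^3 + 36*l^2 - 80*l) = (l - 2)*(l + 2)*(l^4 - 11*l^3 + 38*l^2 - 40*l) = (l - 2)^2*(l + 2)*(l^3 - 9*l^2 + 20*l) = l*(l - 2)^2*(l + 2)*(l^2 - 9*l + 20) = l*(l - 5)*(l - 2)^2*(l + 2)*(l - 4)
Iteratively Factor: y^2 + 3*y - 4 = (y + 4)*(y - 1)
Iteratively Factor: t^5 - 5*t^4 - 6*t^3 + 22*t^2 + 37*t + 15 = (t - 3)*(t^4 - 2*t^3 - 12*t^2 - 14*t - 5) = (t - 3)*(t + 1)*(t^3 - 3*t^2 - 9*t - 5) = (t - 3)*(t + 1)^2*(t^2 - 4*t - 5) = (t - 3)*(t + 1)^3*(t - 5)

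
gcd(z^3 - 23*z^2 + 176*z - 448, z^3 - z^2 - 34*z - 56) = z - 7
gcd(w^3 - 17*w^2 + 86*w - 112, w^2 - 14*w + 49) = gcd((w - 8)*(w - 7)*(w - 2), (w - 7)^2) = w - 7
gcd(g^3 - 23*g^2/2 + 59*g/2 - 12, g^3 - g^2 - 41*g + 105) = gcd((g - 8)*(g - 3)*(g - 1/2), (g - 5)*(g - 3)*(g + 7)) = g - 3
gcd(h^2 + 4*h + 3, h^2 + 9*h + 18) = h + 3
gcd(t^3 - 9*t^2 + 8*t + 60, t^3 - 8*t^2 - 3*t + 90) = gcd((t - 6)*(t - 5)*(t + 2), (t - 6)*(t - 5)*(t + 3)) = t^2 - 11*t + 30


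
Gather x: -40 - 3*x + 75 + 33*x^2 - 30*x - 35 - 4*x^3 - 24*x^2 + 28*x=-4*x^3 + 9*x^2 - 5*x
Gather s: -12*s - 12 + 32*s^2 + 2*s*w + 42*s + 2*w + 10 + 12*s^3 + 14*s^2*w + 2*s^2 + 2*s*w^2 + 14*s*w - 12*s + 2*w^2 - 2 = 12*s^3 + s^2*(14*w + 34) + s*(2*w^2 + 16*w + 18) + 2*w^2 + 2*w - 4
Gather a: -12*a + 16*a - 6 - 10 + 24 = 4*a + 8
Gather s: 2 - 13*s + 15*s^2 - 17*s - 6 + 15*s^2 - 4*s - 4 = 30*s^2 - 34*s - 8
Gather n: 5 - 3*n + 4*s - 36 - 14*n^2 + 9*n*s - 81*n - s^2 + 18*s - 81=-14*n^2 + n*(9*s - 84) - s^2 + 22*s - 112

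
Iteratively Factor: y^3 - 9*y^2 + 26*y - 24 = (y - 4)*(y^2 - 5*y + 6) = (y - 4)*(y - 3)*(y - 2)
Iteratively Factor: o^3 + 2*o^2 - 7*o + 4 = (o - 1)*(o^2 + 3*o - 4) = (o - 1)*(o + 4)*(o - 1)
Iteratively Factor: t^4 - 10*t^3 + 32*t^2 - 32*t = (t)*(t^3 - 10*t^2 + 32*t - 32) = t*(t - 2)*(t^2 - 8*t + 16) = t*(t - 4)*(t - 2)*(t - 4)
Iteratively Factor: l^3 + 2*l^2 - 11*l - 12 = (l + 4)*(l^2 - 2*l - 3) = (l - 3)*(l + 4)*(l + 1)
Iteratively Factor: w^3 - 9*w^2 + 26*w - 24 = (w - 3)*(w^2 - 6*w + 8) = (w - 3)*(w - 2)*(w - 4)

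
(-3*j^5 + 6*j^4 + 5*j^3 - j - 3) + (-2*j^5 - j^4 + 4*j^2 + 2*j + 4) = -5*j^5 + 5*j^4 + 5*j^3 + 4*j^2 + j + 1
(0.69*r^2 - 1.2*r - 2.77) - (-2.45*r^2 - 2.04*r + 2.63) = 3.14*r^2 + 0.84*r - 5.4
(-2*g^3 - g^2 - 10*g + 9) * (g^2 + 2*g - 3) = -2*g^5 - 5*g^4 - 6*g^3 - 8*g^2 + 48*g - 27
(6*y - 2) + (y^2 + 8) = y^2 + 6*y + 6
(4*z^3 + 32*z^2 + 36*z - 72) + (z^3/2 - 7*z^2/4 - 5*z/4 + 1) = 9*z^3/2 + 121*z^2/4 + 139*z/4 - 71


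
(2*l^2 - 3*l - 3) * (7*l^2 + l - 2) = 14*l^4 - 19*l^3 - 28*l^2 + 3*l + 6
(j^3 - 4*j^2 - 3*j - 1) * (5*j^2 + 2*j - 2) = 5*j^5 - 18*j^4 - 25*j^3 - 3*j^2 + 4*j + 2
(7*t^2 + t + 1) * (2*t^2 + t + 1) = 14*t^4 + 9*t^3 + 10*t^2 + 2*t + 1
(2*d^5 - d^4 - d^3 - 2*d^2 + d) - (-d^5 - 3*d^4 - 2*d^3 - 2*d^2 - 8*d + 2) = 3*d^5 + 2*d^4 + d^3 + 9*d - 2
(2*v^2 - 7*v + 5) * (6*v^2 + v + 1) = 12*v^4 - 40*v^3 + 25*v^2 - 2*v + 5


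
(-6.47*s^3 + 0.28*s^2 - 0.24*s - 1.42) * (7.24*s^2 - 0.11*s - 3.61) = -46.8428*s^5 + 2.7389*s^4 + 21.5883*s^3 - 11.2652*s^2 + 1.0226*s + 5.1262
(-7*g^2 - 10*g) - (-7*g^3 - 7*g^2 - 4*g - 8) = 7*g^3 - 6*g + 8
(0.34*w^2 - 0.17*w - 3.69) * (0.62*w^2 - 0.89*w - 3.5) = 0.2108*w^4 - 0.408*w^3 - 3.3265*w^2 + 3.8791*w + 12.915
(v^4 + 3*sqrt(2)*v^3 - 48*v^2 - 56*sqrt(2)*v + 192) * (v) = v^5 + 3*sqrt(2)*v^4 - 48*v^3 - 56*sqrt(2)*v^2 + 192*v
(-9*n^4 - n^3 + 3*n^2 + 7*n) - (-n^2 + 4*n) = -9*n^4 - n^3 + 4*n^2 + 3*n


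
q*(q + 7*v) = q^2 + 7*q*v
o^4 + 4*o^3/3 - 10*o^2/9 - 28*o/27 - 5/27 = (o - 1)*(o + 1/3)^2*(o + 5/3)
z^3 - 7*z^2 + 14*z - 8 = (z - 4)*(z - 2)*(z - 1)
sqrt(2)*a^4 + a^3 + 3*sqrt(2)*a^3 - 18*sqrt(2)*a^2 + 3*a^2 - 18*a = a*(a - 3)*(a + 6)*(sqrt(2)*a + 1)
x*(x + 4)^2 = x^3 + 8*x^2 + 16*x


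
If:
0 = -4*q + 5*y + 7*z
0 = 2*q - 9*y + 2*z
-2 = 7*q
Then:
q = -2/7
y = -44/511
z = -52/511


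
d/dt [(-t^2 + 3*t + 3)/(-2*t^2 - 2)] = (3*t^2 + 8*t - 3)/(2*(t^4 + 2*t^2 + 1))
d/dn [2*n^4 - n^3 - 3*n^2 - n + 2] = 8*n^3 - 3*n^2 - 6*n - 1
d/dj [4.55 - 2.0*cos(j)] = 2.0*sin(j)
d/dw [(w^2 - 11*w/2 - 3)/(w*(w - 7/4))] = 12*(5*w^2 + 8*w - 7)/(w^2*(16*w^2 - 56*w + 49))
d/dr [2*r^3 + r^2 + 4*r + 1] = 6*r^2 + 2*r + 4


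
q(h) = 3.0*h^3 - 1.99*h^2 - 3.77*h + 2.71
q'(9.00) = 689.41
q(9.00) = 1994.59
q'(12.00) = 1244.47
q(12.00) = 4854.91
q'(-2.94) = 85.72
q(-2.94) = -79.64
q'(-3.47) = 118.41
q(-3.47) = -133.52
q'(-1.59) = 25.31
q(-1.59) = -8.39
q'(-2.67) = 71.02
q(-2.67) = -58.51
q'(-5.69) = 310.26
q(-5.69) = -592.93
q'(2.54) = 44.19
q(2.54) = 29.46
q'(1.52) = 10.97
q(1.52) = 2.92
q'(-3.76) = 138.43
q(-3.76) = -170.72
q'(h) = 9.0*h^2 - 3.98*h - 3.77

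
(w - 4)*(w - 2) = w^2 - 6*w + 8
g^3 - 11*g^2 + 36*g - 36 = (g - 6)*(g - 3)*(g - 2)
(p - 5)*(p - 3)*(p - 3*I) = p^3 - 8*p^2 - 3*I*p^2 + 15*p + 24*I*p - 45*I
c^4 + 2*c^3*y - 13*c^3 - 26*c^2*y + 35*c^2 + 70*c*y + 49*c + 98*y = (c - 7)^2*(c + 1)*(c + 2*y)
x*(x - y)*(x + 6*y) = x^3 + 5*x^2*y - 6*x*y^2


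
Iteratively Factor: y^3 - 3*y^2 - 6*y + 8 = (y - 4)*(y^2 + y - 2) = (y - 4)*(y - 1)*(y + 2)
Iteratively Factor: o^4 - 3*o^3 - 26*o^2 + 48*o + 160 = (o - 4)*(o^3 + o^2 - 22*o - 40) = (o - 4)*(o + 4)*(o^2 - 3*o - 10) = (o - 4)*(o + 2)*(o + 4)*(o - 5)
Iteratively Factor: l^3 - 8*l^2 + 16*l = (l - 4)*(l^2 - 4*l) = (l - 4)^2*(l)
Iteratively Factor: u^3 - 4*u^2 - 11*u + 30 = (u + 3)*(u^2 - 7*u + 10) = (u - 2)*(u + 3)*(u - 5)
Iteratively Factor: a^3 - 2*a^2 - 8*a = (a - 4)*(a^2 + 2*a) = (a - 4)*(a + 2)*(a)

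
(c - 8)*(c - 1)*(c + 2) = c^3 - 7*c^2 - 10*c + 16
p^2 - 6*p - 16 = (p - 8)*(p + 2)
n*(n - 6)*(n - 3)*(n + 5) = n^4 - 4*n^3 - 27*n^2 + 90*n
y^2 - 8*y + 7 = (y - 7)*(y - 1)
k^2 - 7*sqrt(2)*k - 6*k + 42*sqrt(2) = (k - 6)*(k - 7*sqrt(2))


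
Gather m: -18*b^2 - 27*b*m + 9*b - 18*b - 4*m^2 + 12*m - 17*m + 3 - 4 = -18*b^2 - 9*b - 4*m^2 + m*(-27*b - 5) - 1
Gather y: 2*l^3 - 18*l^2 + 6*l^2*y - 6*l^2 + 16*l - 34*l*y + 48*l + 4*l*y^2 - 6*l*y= 2*l^3 - 24*l^2 + 4*l*y^2 + 64*l + y*(6*l^2 - 40*l)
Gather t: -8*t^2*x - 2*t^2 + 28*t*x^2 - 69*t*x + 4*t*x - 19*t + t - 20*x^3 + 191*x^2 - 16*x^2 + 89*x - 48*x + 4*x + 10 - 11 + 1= t^2*(-8*x - 2) + t*(28*x^2 - 65*x - 18) - 20*x^3 + 175*x^2 + 45*x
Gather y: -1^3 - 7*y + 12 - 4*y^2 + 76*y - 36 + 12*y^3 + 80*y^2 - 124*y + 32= 12*y^3 + 76*y^2 - 55*y + 7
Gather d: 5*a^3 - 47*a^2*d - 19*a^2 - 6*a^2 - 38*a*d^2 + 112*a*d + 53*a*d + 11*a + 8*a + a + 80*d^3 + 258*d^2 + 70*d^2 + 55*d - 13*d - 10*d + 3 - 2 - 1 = 5*a^3 - 25*a^2 + 20*a + 80*d^3 + d^2*(328 - 38*a) + d*(-47*a^2 + 165*a + 32)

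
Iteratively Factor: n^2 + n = (n + 1)*(n)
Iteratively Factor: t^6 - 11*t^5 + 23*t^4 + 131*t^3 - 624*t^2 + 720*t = (t - 5)*(t^5 - 6*t^4 - 7*t^3 + 96*t^2 - 144*t) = (t - 5)*(t - 3)*(t^4 - 3*t^3 - 16*t^2 + 48*t) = (t - 5)*(t - 3)*(t + 4)*(t^3 - 7*t^2 + 12*t) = (t - 5)*(t - 4)*(t - 3)*(t + 4)*(t^2 - 3*t) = (t - 5)*(t - 4)*(t - 3)^2*(t + 4)*(t)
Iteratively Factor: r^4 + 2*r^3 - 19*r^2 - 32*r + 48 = (r + 3)*(r^3 - r^2 - 16*r + 16) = (r - 1)*(r + 3)*(r^2 - 16) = (r - 4)*(r - 1)*(r + 3)*(r + 4)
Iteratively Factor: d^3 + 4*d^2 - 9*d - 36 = (d + 4)*(d^2 - 9) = (d - 3)*(d + 4)*(d + 3)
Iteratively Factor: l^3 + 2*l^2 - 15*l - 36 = (l - 4)*(l^2 + 6*l + 9) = (l - 4)*(l + 3)*(l + 3)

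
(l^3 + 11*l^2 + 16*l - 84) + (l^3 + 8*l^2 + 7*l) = 2*l^3 + 19*l^2 + 23*l - 84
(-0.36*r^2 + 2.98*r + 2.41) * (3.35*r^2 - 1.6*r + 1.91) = -1.206*r^4 + 10.559*r^3 + 2.6179*r^2 + 1.8358*r + 4.6031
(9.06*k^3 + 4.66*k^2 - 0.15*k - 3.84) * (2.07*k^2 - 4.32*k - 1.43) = 18.7542*k^5 - 29.493*k^4 - 33.3975*k^3 - 13.9646*k^2 + 16.8033*k + 5.4912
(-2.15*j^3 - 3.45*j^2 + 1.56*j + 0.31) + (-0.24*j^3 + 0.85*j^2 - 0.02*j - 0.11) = -2.39*j^3 - 2.6*j^2 + 1.54*j + 0.2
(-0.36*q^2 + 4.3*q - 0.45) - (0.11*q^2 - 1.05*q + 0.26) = -0.47*q^2 + 5.35*q - 0.71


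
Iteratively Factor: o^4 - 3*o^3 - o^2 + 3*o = (o)*(o^3 - 3*o^2 - o + 3) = o*(o - 1)*(o^2 - 2*o - 3) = o*(o - 1)*(o + 1)*(o - 3)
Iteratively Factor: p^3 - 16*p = (p)*(p^2 - 16) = p*(p + 4)*(p - 4)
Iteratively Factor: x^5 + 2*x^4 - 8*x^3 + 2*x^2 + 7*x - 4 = (x - 1)*(x^4 + 3*x^3 - 5*x^2 - 3*x + 4) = (x - 1)^2*(x^3 + 4*x^2 - x - 4) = (x - 1)^2*(x + 4)*(x^2 - 1) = (x - 1)^2*(x + 1)*(x + 4)*(x - 1)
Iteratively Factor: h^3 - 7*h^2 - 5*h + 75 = (h - 5)*(h^2 - 2*h - 15) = (h - 5)^2*(h + 3)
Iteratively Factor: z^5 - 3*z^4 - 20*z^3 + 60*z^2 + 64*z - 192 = (z - 2)*(z^4 - z^3 - 22*z^2 + 16*z + 96) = (z - 3)*(z - 2)*(z^3 + 2*z^2 - 16*z - 32) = (z - 3)*(z - 2)*(z + 4)*(z^2 - 2*z - 8) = (z - 3)*(z - 2)*(z + 2)*(z + 4)*(z - 4)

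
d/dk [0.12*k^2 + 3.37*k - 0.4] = 0.24*k + 3.37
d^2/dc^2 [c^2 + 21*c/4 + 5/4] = 2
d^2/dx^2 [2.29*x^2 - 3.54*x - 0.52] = 4.58000000000000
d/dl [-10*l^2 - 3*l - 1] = -20*l - 3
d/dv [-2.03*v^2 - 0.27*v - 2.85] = -4.06*v - 0.27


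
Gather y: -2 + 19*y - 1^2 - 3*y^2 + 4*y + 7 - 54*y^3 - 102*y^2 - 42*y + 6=-54*y^3 - 105*y^2 - 19*y + 10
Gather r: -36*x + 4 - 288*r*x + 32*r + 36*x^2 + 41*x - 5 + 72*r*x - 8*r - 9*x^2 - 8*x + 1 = r*(24 - 216*x) + 27*x^2 - 3*x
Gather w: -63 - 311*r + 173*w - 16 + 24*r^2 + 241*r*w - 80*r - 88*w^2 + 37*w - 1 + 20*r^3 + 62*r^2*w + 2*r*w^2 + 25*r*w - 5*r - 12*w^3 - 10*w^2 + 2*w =20*r^3 + 24*r^2 - 396*r - 12*w^3 + w^2*(2*r - 98) + w*(62*r^2 + 266*r + 212) - 80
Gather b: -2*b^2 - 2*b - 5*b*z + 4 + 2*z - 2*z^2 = -2*b^2 + b*(-5*z - 2) - 2*z^2 + 2*z + 4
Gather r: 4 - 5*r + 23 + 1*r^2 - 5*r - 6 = r^2 - 10*r + 21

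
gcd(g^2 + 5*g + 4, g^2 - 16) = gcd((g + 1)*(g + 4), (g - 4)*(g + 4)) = g + 4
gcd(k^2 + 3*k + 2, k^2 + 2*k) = k + 2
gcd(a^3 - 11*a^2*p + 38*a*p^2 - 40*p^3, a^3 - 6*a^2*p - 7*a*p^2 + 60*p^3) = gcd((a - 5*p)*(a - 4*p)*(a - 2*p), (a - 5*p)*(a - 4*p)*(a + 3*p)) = a^2 - 9*a*p + 20*p^2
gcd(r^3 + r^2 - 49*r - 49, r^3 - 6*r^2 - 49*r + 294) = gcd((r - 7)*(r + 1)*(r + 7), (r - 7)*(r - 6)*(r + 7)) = r^2 - 49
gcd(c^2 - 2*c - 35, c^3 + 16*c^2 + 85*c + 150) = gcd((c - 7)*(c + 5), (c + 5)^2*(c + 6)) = c + 5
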